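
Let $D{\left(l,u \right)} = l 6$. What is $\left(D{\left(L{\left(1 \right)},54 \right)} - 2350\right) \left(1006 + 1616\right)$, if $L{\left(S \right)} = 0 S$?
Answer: $-6161700$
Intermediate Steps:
$L{\left(S \right)} = 0$
$D{\left(l,u \right)} = 6 l$
$\left(D{\left(L{\left(1 \right)},54 \right)} - 2350\right) \left(1006 + 1616\right) = \left(6 \cdot 0 - 2350\right) \left(1006 + 1616\right) = \left(0 - 2350\right) 2622 = \left(-2350\right) 2622 = -6161700$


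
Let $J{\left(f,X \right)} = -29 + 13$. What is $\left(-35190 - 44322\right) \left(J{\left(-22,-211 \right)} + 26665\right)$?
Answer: $-2118915288$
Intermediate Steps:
$J{\left(f,X \right)} = -16$
$\left(-35190 - 44322\right) \left(J{\left(-22,-211 \right)} + 26665\right) = \left(-35190 - 44322\right) \left(-16 + 26665\right) = \left(-79512\right) 26649 = -2118915288$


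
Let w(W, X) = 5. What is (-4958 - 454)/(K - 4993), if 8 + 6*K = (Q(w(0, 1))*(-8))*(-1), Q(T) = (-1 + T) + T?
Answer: 16236/14947 ≈ 1.0862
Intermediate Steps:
Q(T) = -1 + 2*T
K = 32/3 (K = -4/3 + (((-1 + 2*5)*(-8))*(-1))/6 = -4/3 + (((-1 + 10)*(-8))*(-1))/6 = -4/3 + ((9*(-8))*(-1))/6 = -4/3 + (-72*(-1))/6 = -4/3 + (1/6)*72 = -4/3 + 12 = 32/3 ≈ 10.667)
(-4958 - 454)/(K - 4993) = (-4958 - 454)/(32/3 - 4993) = -5412/(-14947/3) = -5412*(-3/14947) = 16236/14947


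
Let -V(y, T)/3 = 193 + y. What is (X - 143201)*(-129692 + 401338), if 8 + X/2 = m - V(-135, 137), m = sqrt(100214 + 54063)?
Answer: -38809792374 + 543292*sqrt(154277) ≈ -3.8596e+10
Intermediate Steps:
V(y, T) = -579 - 3*y (V(y, T) = -3*(193 + y) = -579 - 3*y)
m = sqrt(154277) ≈ 392.78
X = 332 + 2*sqrt(154277) (X = -16 + 2*(sqrt(154277) - (-579 - 3*(-135))) = -16 + 2*(sqrt(154277) - (-579 + 405)) = -16 + 2*(sqrt(154277) - 1*(-174)) = -16 + 2*(sqrt(154277) + 174) = -16 + 2*(174 + sqrt(154277)) = -16 + (348 + 2*sqrt(154277)) = 332 + 2*sqrt(154277) ≈ 1117.6)
(X - 143201)*(-129692 + 401338) = ((332 + 2*sqrt(154277)) - 143201)*(-129692 + 401338) = (-142869 + 2*sqrt(154277))*271646 = -38809792374 + 543292*sqrt(154277)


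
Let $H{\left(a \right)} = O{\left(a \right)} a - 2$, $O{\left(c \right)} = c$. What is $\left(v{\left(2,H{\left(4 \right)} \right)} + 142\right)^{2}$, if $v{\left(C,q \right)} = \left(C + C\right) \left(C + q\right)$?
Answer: $42436$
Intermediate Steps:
$H{\left(a \right)} = -2 + a^{2}$ ($H{\left(a \right)} = a a - 2 = a^{2} - 2 = -2 + a^{2}$)
$v{\left(C,q \right)} = 2 C \left(C + q\right)$
$\left(v{\left(2,H{\left(4 \right)} \right)} + 142\right)^{2} = \left(2 \cdot 2 \left(2 - \left(2 - 4^{2}\right)\right) + 142\right)^{2} = \left(2 \cdot 2 \left(2 + \left(-2 + 16\right)\right) + 142\right)^{2} = \left(2 \cdot 2 \left(2 + 14\right) + 142\right)^{2} = \left(2 \cdot 2 \cdot 16 + 142\right)^{2} = \left(64 + 142\right)^{2} = 206^{2} = 42436$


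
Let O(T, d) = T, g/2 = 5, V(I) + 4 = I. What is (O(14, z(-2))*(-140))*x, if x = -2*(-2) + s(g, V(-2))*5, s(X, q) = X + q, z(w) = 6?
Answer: -47040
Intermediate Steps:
V(I) = -4 + I
g = 10 (g = 2*5 = 10)
x = 24 (x = -2*(-2) + (10 + (-4 - 2))*5 = 4 + (10 - 6)*5 = 4 + 4*5 = 4 + 20 = 24)
(O(14, z(-2))*(-140))*x = (14*(-140))*24 = -1960*24 = -47040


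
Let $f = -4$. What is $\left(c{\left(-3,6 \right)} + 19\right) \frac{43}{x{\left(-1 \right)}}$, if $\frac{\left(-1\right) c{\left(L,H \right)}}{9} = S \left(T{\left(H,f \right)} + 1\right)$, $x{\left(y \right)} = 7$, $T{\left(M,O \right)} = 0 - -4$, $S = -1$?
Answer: $\frac{2752}{7} \approx 393.14$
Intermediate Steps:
$T{\left(M,O \right)} = 4$ ($T{\left(M,O \right)} = 0 + 4 = 4$)
$c{\left(L,H \right)} = 45$ ($c{\left(L,H \right)} = - 9 \left(- (4 + 1)\right) = - 9 \left(\left(-1\right) 5\right) = \left(-9\right) \left(-5\right) = 45$)
$\left(c{\left(-3,6 \right)} + 19\right) \frac{43}{x{\left(-1 \right)}} = \left(45 + 19\right) \frac{43}{7} = 64 \cdot 43 \cdot \frac{1}{7} = 64 \cdot \frac{43}{7} = \frac{2752}{7}$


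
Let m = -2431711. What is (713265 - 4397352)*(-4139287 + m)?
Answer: 24208128308826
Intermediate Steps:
(713265 - 4397352)*(-4139287 + m) = (713265 - 4397352)*(-4139287 - 2431711) = -3684087*(-6570998) = 24208128308826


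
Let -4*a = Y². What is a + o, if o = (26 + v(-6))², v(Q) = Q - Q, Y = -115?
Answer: -10521/4 ≈ -2630.3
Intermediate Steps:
v(Q) = 0
o = 676 (o = (26 + 0)² = 26² = 676)
a = -13225/4 (a = -¼*(-115)² = -¼*13225 = -13225/4 ≈ -3306.3)
a + o = -13225/4 + 676 = -10521/4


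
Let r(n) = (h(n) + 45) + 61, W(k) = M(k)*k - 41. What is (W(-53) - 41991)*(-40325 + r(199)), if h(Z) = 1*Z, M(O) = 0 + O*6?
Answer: 1007623560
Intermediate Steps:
M(O) = 6*O (M(O) = 0 + 6*O = 6*O)
h(Z) = Z
W(k) = -41 + 6*k² (W(k) = (6*k)*k - 41 = 6*k² - 41 = -41 + 6*k²)
r(n) = 106 + n (r(n) = (n + 45) + 61 = (45 + n) + 61 = 106 + n)
(W(-53) - 41991)*(-40325 + r(199)) = ((-41 + 6*(-53)²) - 41991)*(-40325 + (106 + 199)) = ((-41 + 6*2809) - 41991)*(-40325 + 305) = ((-41 + 16854) - 41991)*(-40020) = (16813 - 41991)*(-40020) = -25178*(-40020) = 1007623560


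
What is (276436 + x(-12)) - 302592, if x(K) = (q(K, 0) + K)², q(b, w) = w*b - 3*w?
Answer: -26012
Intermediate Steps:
q(b, w) = -3*w + b*w (q(b, w) = b*w - 3*w = -3*w + b*w)
x(K) = K² (x(K) = (0*(-3 + K) + K)² = (0 + K)² = K²)
(276436 + x(-12)) - 302592 = (276436 + (-12)²) - 302592 = (276436 + 144) - 302592 = 276580 - 302592 = -26012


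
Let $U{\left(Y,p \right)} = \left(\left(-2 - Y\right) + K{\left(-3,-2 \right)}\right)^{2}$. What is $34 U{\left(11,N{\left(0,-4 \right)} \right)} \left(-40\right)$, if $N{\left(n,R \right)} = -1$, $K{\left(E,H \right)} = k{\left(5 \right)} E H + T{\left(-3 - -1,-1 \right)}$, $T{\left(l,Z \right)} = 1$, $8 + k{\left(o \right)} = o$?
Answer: $-1224000$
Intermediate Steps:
$k{\left(o \right)} = -8 + o$
$K{\left(E,H \right)} = 1 - 3 E H$ ($K{\left(E,H \right)} = \left(-8 + 5\right) E H + 1 = - 3 E H + 1 = 1 - 3 E H$)
$U{\left(Y,p \right)} = \left(-19 - Y\right)^{2}$ ($U{\left(Y,p \right)} = \left(\left(-2 - Y\right) + \left(1 - \left(-9\right) \left(-2\right)\right)\right)^{2} = \left(\left(-2 - Y\right) + \left(1 - 18\right)\right)^{2} = \left(\left(-2 - Y\right) - 17\right)^{2} = \left(-19 - Y\right)^{2}$)
$34 U{\left(11,N{\left(0,-4 \right)} \right)} \left(-40\right) = 34 \left(19 + 11\right)^{2} \left(-40\right) = 34 \cdot 30^{2} \left(-40\right) = 34 \cdot 900 \left(-40\right) = 30600 \left(-40\right) = -1224000$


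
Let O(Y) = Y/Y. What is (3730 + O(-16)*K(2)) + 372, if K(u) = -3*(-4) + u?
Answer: 4116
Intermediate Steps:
O(Y) = 1
K(u) = 12 + u
(3730 + O(-16)*K(2)) + 372 = (3730 + 1*(12 + 2)) + 372 = (3730 + 1*14) + 372 = (3730 + 14) + 372 = 3744 + 372 = 4116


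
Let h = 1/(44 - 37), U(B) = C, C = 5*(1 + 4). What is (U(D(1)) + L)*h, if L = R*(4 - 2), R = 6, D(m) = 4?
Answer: 37/7 ≈ 5.2857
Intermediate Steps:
C = 25 (C = 5*5 = 25)
L = 12 (L = 6*(4 - 2) = 6*2 = 12)
U(B) = 25
h = ⅐ (h = 1/7 = ⅐ ≈ 0.14286)
(U(D(1)) + L)*h = (25 + 12)*(⅐) = 37*(⅐) = 37/7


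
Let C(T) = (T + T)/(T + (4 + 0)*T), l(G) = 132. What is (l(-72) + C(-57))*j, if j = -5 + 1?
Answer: -2648/5 ≈ -529.60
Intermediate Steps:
j = -4
C(T) = ⅖ (C(T) = (2*T)/(T + 4*T) = (2*T)/((5*T)) = (2*T)*(1/(5*T)) = ⅖)
(l(-72) + C(-57))*j = (132 + ⅖)*(-4) = (662/5)*(-4) = -2648/5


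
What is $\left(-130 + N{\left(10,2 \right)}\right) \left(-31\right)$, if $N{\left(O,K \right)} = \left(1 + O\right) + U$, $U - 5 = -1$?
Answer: $3565$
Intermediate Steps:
$U = 4$ ($U = 5 - 1 = 4$)
$N{\left(O,K \right)} = 5 + O$ ($N{\left(O,K \right)} = \left(1 + O\right) + 4 = 5 + O$)
$\left(-130 + N{\left(10,2 \right)}\right) \left(-31\right) = \left(-130 + \left(5 + 10\right)\right) \left(-31\right) = \left(-130 + 15\right) \left(-31\right) = \left(-115\right) \left(-31\right) = 3565$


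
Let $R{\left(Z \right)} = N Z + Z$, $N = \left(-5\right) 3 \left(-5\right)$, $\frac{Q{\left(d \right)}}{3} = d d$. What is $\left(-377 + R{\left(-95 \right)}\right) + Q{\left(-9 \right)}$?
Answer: $-7354$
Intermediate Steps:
$Q{\left(d \right)} = 3 d^{2}$ ($Q{\left(d \right)} = 3 d d = 3 d^{2}$)
$N = 75$ ($N = \left(-15\right) \left(-5\right) = 75$)
$R{\left(Z \right)} = 76 Z$ ($R{\left(Z \right)} = 75 Z + Z = 76 Z$)
$\left(-377 + R{\left(-95 \right)}\right) + Q{\left(-9 \right)} = \left(-377 + 76 \left(-95\right)\right) + 3 \left(-9\right)^{2} = \left(-377 - 7220\right) + 3 \cdot 81 = -7597 + 243 = -7354$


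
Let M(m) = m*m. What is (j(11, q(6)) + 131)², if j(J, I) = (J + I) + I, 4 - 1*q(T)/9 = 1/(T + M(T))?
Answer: 2235025/49 ≈ 45613.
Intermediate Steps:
M(m) = m²
q(T) = 36 - 9/(T + T²)
j(J, I) = J + 2*I (j(J, I) = (I + J) + I = J + 2*I)
(j(11, q(6)) + 131)² = ((11 + 2*(9*(-1 + 4*6 + 4*6²)/(6*(1 + 6)))) + 131)² = ((11 + 2*(9*(⅙)*(-1 + 24 + 4*36)/7)) + 131)² = ((11 + 2*(9*(⅙)*(⅐)*(-1 + 24 + 144))) + 131)² = ((11 + 2*(9*(⅙)*(⅐)*167)) + 131)² = ((11 + 2*(501/14)) + 131)² = ((11 + 501/7) + 131)² = (578/7 + 131)² = (1495/7)² = 2235025/49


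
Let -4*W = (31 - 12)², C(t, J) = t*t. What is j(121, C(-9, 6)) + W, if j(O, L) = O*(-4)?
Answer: -2297/4 ≈ -574.25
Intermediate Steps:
C(t, J) = t²
j(O, L) = -4*O
W = -361/4 (W = -(31 - 12)²/4 = -¼*19² = -¼*361 = -361/4 ≈ -90.250)
j(121, C(-9, 6)) + W = -4*121 - 361/4 = -484 - 361/4 = -2297/4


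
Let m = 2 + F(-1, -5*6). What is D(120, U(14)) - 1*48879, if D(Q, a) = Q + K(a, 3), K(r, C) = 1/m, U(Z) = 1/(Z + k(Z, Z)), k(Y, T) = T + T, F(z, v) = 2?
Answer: -195035/4 ≈ -48759.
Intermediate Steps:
k(Y, T) = 2*T
U(Z) = 1/(3*Z) (U(Z) = 1/(Z + 2*Z) = 1/(3*Z))
m = 4 (m = 2 + 2 = 4)
K(r, C) = 1/4
D(Q, a) = 1/4 + Q (D(Q, a) = Q + 1/4 = 1/4 + Q)
D(120, U(14)) - 1*48879 = (1/4 + 120) - 1*48879 = 481/4 - 48879 = -195035/4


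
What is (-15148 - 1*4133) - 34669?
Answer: -53950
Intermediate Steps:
(-15148 - 1*4133) - 34669 = (-15148 - 4133) - 34669 = -19281 - 34669 = -53950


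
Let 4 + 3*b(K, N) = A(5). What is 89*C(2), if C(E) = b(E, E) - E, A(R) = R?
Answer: -445/3 ≈ -148.33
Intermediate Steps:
b(K, N) = 1/3 (b(K, N) = -4/3 + (1/3)*5 = -4/3 + 5/3 = 1/3)
C(E) = 1/3 - E
89*C(2) = 89*(1/3 - 1*2) = 89*(1/3 - 2) = 89*(-5/3) = -445/3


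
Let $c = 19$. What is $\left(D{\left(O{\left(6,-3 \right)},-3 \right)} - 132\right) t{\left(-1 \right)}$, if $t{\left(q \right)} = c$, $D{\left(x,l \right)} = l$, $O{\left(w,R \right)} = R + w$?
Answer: $-2565$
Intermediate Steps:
$t{\left(q \right)} = 19$
$\left(D{\left(O{\left(6,-3 \right)},-3 \right)} - 132\right) t{\left(-1 \right)} = \left(-3 - 132\right) 19 = \left(-135\right) 19 = -2565$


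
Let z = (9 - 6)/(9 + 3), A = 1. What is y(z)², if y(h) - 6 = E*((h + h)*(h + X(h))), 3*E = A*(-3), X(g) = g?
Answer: 529/16 ≈ 33.063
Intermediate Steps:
E = -1 (E = (1*(-3))/3 = (⅓)*(-3) = -1)
z = ¼ (z = 3/12 = 3*(1/12) = ¼ ≈ 0.25000)
y(h) = 6 - 4*h² (y(h) = 6 - (h + h)*(h + h) = 6 - 2*h*2*h = 6 - 4*h²)
y(z)² = (6 - 4*(¼)²)² = (6 - 4*1/16)² = (6 - ¼)² = (23/4)² = 529/16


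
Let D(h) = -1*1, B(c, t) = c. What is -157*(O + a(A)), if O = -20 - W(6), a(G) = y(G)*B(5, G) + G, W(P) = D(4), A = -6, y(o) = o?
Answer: 8635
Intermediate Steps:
D(h) = -1
W(P) = -1
a(G) = 6*G (a(G) = G*5 + G = 5*G + G = 6*G)
O = -19 (O = -20 - 1*(-1) = -20 + 1 = -19)
-157*(O + a(A)) = -157*(-19 + 6*(-6)) = -157*(-19 - 36) = -157*(-55) = 8635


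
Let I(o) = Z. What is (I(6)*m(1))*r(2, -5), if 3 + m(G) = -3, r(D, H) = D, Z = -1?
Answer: 12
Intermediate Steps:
m(G) = -6 (m(G) = -3 - 3 = -6)
I(o) = -1
(I(6)*m(1))*r(2, -5) = -1*(-6)*2 = 6*2 = 12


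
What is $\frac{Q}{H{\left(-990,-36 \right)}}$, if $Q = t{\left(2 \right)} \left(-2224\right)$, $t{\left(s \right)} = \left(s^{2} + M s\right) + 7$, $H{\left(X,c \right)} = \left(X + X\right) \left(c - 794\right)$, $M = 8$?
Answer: $- \frac{834}{22825} \approx -0.036539$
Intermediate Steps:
$H{\left(X,c \right)} = 2 X \left(-794 + c\right)$
$t{\left(s \right)} = 7 + s^{2} + 8 s$ ($t{\left(s \right)} = \left(s^{2} + 8 s\right) + 7 = 7 + s^{2} + 8 s$)
$Q = -60048$ ($Q = \left(7 + 2^{2} + 8 \cdot 2\right) \left(-2224\right) = \left(7 + 4 + 16\right) \left(-2224\right) = 27 \left(-2224\right) = -60048$)
$\frac{Q}{H{\left(-990,-36 \right)}} = - \frac{60048}{2 \left(-990\right) \left(-794 - 36\right)} = - \frac{60048}{2 \left(-990\right) \left(-830\right)} = - \frac{60048}{1643400} = \left(-60048\right) \frac{1}{1643400} = - \frac{834}{22825}$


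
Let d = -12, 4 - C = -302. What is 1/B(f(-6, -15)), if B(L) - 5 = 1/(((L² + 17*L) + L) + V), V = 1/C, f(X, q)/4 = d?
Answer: 440641/2203511 ≈ 0.19997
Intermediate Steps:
C = 306 (C = 4 - 1*(-302) = 4 + 302 = 306)
f(X, q) = -48 (f(X, q) = 4*(-12) = -48)
V = 1/306 ≈ 0.0032680
B(L) = 5 + 1/(1/306 + L² + 18*L) (B(L) = 5 + 1/(((L² + 17*L) + L) + 1/306) = 5 + 1/((L² + 18*L) + 1/306) = 5 + 1/(1/306 + L² + 18*L))
1/B(f(-6, -15)) = 1/((311 + 1530*(-48)² + 27540*(-48))/(1 + 306*(-48)² + 5508*(-48))) = 1/((311 + 1530*2304 - 1321920)/(1 + 306*2304 - 264384)) = 1/((311 + 3525120 - 1321920)/(1 + 705024 - 264384)) = 1/(2203511/440641) = 440641/2203511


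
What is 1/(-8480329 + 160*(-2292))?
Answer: -1/8847049 ≈ -1.1303e-7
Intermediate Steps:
1/(-8480329 + 160*(-2292)) = 1/(-8480329 - 366720) = 1/(-8847049) = -1/8847049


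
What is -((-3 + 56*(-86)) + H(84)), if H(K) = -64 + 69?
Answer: 4814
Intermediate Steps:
H(K) = 5
-((-3 + 56*(-86)) + H(84)) = -((-3 + 56*(-86)) + 5) = -((-3 - 4816) + 5) = -(-4819 + 5) = -1*(-4814) = 4814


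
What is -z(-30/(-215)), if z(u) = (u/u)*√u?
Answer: -√258/43 ≈ -0.37354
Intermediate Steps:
z(u) = √u (z(u) = 1*√u = √u)
-z(-30/(-215)) = -√(-30/(-215)) = -√(-30*(-1/215)) = -√(6/43) = -√258/43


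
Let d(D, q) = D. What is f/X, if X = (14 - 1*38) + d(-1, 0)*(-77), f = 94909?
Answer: 94909/53 ≈ 1790.7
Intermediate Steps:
X = 53 (X = (14 - 1*38) - 1*(-77) = (14 - 38) + 77 = -24 + 77 = 53)
f/X = 94909/53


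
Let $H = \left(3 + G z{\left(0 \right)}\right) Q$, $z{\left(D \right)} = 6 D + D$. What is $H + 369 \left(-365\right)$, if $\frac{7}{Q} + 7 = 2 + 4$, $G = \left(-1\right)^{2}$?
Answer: $-134706$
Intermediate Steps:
$G = 1$
$Q = -7$ ($Q = \frac{7}{-7 + \left(2 + 4\right)} = \frac{7}{-7 + 6} = \frac{7}{-1} = 7 \left(-1\right) = -7$)
$z{\left(D \right)} = 7 D$
$H = -21$ ($H = \left(3 + 1 \cdot 7 \cdot 0\right) \left(-7\right) = \left(3 + 1 \cdot 0\right) \left(-7\right) = \left(3 + 0\right) \left(-7\right) = 3 \left(-7\right) = -21$)
$H + 369 \left(-365\right) = -21 + 369 \left(-365\right) = -21 - 134685 = -134706$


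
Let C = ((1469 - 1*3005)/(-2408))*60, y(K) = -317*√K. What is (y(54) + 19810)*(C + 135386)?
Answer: 115358457980/43 - 38765333406*√6/301 ≈ 2.3673e+9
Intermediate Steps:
C = 11520/301 (C = ((1469 - 3005)*(-1/2408))*60 = -1536*(-1/2408)*60 = (192/301)*60 = 11520/301 ≈ 38.272)
(y(54) + 19810)*(C + 135386) = (-951*√6 + 19810)*(11520/301 + 135386) = (-951*√6 + 19810)*(40762706/301) = (19810 - 951*√6)*(40762706/301) = 115358457980/43 - 38765333406*√6/301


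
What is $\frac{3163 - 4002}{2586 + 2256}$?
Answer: $- \frac{839}{4842} \approx -0.17328$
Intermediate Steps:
$\frac{3163 - 4002}{2586 + 2256} = - \frac{839}{4842}$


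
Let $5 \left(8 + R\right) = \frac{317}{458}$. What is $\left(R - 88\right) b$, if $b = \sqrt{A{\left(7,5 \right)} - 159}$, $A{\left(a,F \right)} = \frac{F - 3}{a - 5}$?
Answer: $- \frac{219523 i \sqrt{158}}{2290} \approx - 1205.0 i$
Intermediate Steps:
$R = - \frac{18003}{2290}$ ($R = -8 + \frac{317 \cdot \frac{1}{458}}{5} = -8 + \frac{1}{5} \cdot \frac{317}{458} = -8 + \frac{317}{2290} = - \frac{18003}{2290} \approx -7.8616$)
$A{\left(a,F \right)} = \frac{-3 + F}{-5 + a}$
$b = i \sqrt{158}$ ($b = \sqrt{\frac{-3 + 5}{-5 + 7} - 159} = \sqrt{\frac{1}{2} \cdot 2 - 159} = \sqrt{1 - 159} = \sqrt{-158} = i \sqrt{158} \approx 12.57 i$)
$\left(R - 88\right) b = \left(- \frac{18003}{2290} - 88\right) i \sqrt{158} = - \frac{219523 i \sqrt{158}}{2290}$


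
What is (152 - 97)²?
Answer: 3025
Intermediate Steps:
(152 - 97)² = 55² = 3025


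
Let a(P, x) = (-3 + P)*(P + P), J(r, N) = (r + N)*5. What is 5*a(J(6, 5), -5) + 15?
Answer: 28615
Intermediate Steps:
J(r, N) = 5*N + 5*r (J(r, N) = (N + r)*5 = 5*N + 5*r)
a(P, x) = 2*P*(-3 + P) (a(P, x) = (-3 + P)*(2*P) = 2*P*(-3 + P))
5*a(J(6, 5), -5) + 15 = 5*(2*(5*5 + 5*6)*(-3 + (5*5 + 5*6))) + 15 = 5*(2*(25 + 30)*(-3 + (25 + 30))) + 15 = 5*(2*55*(-3 + 55)) + 15 = 5*(2*55*52) + 15 = 5*5720 + 15 = 28600 + 15 = 28615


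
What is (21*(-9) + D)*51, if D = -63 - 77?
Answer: -16779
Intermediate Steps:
D = -140
(21*(-9) + D)*51 = (21*(-9) - 140)*51 = (-189 - 140)*51 = -329*51 = -16779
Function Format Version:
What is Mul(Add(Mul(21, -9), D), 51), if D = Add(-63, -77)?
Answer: -16779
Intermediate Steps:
D = -140
Mul(Add(Mul(21, -9), D), 51) = Mul(Add(Mul(21, -9), -140), 51) = Mul(Add(-189, -140), 51) = Mul(-329, 51) = -16779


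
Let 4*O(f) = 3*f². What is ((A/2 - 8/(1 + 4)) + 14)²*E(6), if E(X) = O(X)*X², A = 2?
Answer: 4363308/25 ≈ 1.7453e+5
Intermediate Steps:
O(f) = 3*f²/4 (O(f) = (3*f²)/4 = 3*f²/4)
E(X) = 3*X⁴/4 (E(X) = (3*X²/4)*X² = 3*X⁴/4)
((A/2 - 8/(1 + 4)) + 14)²*E(6) = ((2/2 - 8/(1 + 4)) + 14)²*((¾)*6⁴) = ((2*(½) - 8/5) + 14)²*((¾)*1296) = ((1 - 8*⅕) + 14)²*972 = ((1 - 8/5) + 14)²*972 = (-⅗ + 14)²*972 = (67/5)²*972 = (4489/25)*972 = 4363308/25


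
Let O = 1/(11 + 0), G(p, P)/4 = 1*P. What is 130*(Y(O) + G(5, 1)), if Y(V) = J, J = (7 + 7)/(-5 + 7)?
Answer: 1430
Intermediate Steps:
G(p, P) = 4*P (G(p, P) = 4*(1*P) = 4*P)
O = 1/11 ≈ 0.090909
J = 7 (J = 14/2 = 14*(½) = 7)
Y(V) = 7
130*(Y(O) + G(5, 1)) = 130*(7 + 4*1) = 130*(7 + 4) = 130*11 = 1430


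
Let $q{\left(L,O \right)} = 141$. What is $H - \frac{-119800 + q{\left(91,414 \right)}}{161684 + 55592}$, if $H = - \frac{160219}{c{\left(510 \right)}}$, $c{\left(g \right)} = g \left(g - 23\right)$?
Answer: $- \frac{2546018807}{26982420060} \approx -0.094358$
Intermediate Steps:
$c{\left(g \right)} = g \left(-23 + g\right)$
$H = - \frac{160219}{248370}$ ($H = - \frac{160219}{510 \left(-23 + 510\right)} = - \frac{160219}{510 \cdot 487} = - \frac{160219}{248370} \approx -0.64508$)
$H - \frac{-119800 + q{\left(91,414 \right)}}{161684 + 55592} = - \frac{160219}{248370} - \frac{-119800 + 141}{161684 + 55592} = - \frac{160219}{248370} - - \frac{119659}{217276} = - \frac{160219}{248370} + \frac{119659}{217276} = - \frac{2546018807}{26982420060}$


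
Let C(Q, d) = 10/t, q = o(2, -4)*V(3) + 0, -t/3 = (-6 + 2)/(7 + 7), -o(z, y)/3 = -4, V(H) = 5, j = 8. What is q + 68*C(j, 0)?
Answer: 2560/3 ≈ 853.33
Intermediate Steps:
o(z, y) = 12 (o(z, y) = -3*(-4) = 12)
t = 6/7 (t = -3*(-6 + 2)/(7 + 7) = -(-12)/14 = -3*(-2/7) = 6/7 ≈ 0.85714)
q = 60 (q = 12*5 + 0 = 60 + 0 = 60)
C(Q, d) = 35/3 (C(Q, d) = 10/(6/7) = 10*(7/6) = 35/3)
q + 68*C(j, 0) = 60 + 68*(35/3) = 60 + 2380/3 = 2560/3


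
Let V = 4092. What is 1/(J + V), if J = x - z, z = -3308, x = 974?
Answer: 1/8374 ≈ 0.00011942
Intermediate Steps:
J = 4282 (J = 974 - 1*(-3308) = 974 + 3308 = 4282)
1/(J + V) = 1/(4282 + 4092) = 1/8374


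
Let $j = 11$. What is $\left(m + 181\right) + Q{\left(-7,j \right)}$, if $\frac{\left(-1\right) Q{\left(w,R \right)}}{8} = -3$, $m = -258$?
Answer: $-53$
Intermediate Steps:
$Q{\left(w,R \right)} = 24$ ($Q{\left(w,R \right)} = \left(-8\right) \left(-3\right) = 24$)
$\left(m + 181\right) + Q{\left(-7,j \right)} = \left(-258 + 181\right) + 24 = -77 + 24 = -53$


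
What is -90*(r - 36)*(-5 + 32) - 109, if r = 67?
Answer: -75439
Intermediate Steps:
-90*(r - 36)*(-5 + 32) - 109 = -90*(67 - 36)*(-5 + 32) - 109 = -2790*27 - 109 = -90*837 - 109 = -75330 - 109 = -75439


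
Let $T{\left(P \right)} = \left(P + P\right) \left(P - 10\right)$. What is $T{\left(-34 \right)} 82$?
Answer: $245344$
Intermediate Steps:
$T{\left(P \right)} = 2 P \left(-10 + P\right)$
$T{\left(-34 \right)} 82 = 2 \left(-34\right) \left(-10 - 34\right) 82 = 2 \left(-34\right) \left(-44\right) 82 = 2992 \cdot 82 = 245344$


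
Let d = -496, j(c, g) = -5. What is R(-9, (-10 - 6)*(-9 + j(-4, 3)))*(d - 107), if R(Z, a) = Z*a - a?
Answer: 1350720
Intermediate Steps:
R(Z, a) = -a + Z*a
R(-9, (-10 - 6)*(-9 + j(-4, 3)))*(d - 107) = (((-10 - 6)*(-9 - 5))*(-1 - 9))*(-496 - 107) = (-16*(-14)*(-10))*(-603) = (224*(-10))*(-603) = -2240*(-603) = 1350720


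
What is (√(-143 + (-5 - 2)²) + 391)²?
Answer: (391 + I*√94)² ≈ 1.5279e+5 + 7581.8*I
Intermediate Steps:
(√(-143 + (-5 - 2)²) + 391)² = (√(-143 + (-7)²) + 391)² = (√(-143 + 49) + 391)² = (√(-94) + 391)² = (I*√94 + 391)² = (391 + I*√94)²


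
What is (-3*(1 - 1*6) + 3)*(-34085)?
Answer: -613530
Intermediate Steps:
(-3*(1 - 1*6) + 3)*(-34085) = (-3*(1 - 6) + 3)*(-34085) = (-3*(-5) + 3)*(-34085) = (15 + 3)*(-34085) = 18*(-34085) = -613530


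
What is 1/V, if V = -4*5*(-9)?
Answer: 1/180 ≈ 0.0055556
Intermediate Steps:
V = 180 (V = -20*(-9) = 180)
1/V = 1/180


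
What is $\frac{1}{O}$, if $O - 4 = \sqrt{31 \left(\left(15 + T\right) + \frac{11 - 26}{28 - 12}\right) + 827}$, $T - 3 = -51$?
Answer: $\frac{64}{3857} - \frac{4 i \sqrt{3601}}{3857} \approx 0.016593 - 0.062233 i$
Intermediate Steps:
$T = -48$ ($T = 3 - 51 = -48$)
$O = 4 + \frac{i \sqrt{3601}}{4}$ ($O = 4 + \sqrt{31 \left(\left(15 - 48\right) + \frac{11 - 26}{28 - 12}\right) + 827} = 4 + \sqrt{31 \left(-33 - \frac{15}{16}\right) + 827} = 4 + \sqrt{31 \left(- \frac{543}{16}\right) + 827} = 4 + \sqrt{- \frac{16833}{16} + 827} = 4 + \sqrt{- \frac{3601}{16}} = 4 + \frac{i \sqrt{3601}}{4} \approx 4.0 + 15.002 i$)
$\frac{1}{O} = \frac{1}{4 + \frac{i \sqrt{3601}}{4}}$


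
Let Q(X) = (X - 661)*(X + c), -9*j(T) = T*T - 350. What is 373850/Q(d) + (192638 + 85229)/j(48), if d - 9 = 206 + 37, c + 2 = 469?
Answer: -736144141913/574614734 ≈ -1281.1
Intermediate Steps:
c = 467 (c = -2 + 469 = 467)
j(T) = 350/9 - T**2/9 (j(T) = -(T*T - 350)/9 = -(T**2 - 350)/9 = -(-350 + T**2)/9 = 350/9 - T**2/9)
d = 252 (d = 9 + (206 + 37) = 9 + 243 = 252)
Q(X) = (-661 + X)*(467 + X) (Q(X) = (X - 661)*(X + 467) = (-661 + X)*(467 + X))
373850/Q(d) + (192638 + 85229)/j(48) = 373850/(-308687 + 252**2 - 194*252) + (192638 + 85229)/(350/9 - 1/9*48**2) = 373850/(-308687 + 63504 - 48888) + 277867/(350/9 - 1/9*2304) = 373850/(-294071) + 277867/(350/9 - 256) = 373850*(-1/294071) + 277867/(-1954/9) = -373850/294071 + 277867*(-9/1954) = -373850/294071 - 2500803/1954 = -736144141913/574614734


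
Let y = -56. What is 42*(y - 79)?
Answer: -5670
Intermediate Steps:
42*(y - 79) = 42*(-56 - 79) = 42*(-135) = -5670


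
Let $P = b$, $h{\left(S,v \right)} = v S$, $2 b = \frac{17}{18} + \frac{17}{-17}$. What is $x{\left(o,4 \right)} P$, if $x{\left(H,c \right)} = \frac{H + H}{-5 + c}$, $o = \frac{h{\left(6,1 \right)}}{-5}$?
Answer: $- \frac{1}{15} \approx -0.066667$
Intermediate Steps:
$b = - \frac{1}{36}$ ($b = \frac{\frac{17}{18} + \frac{17}{-17}}{2} = \frac{17 \cdot \frac{1}{18} + 17 \left(- \frac{1}{17}\right)}{2} = \frac{\frac{17}{18} - 1}{2} = \frac{1}{2} \left(- \frac{1}{18}\right) = - \frac{1}{36} \approx -0.027778$)
$h{\left(S,v \right)} = S v$
$P = - \frac{1}{36} \approx -0.027778$
$o = - \frac{6}{5}$ ($o = \frac{6 \cdot 1}{-5} = 6 \left(- \frac{1}{5}\right) = - \frac{6}{5} \approx -1.2$)
$x{\left(H,c \right)} = \frac{2 H}{-5 + c}$
$x{\left(o,4 \right)} P = 2 \left(- \frac{6}{5}\right) \frac{1}{-5 + 4} \left(- \frac{1}{36}\right) = 2 \left(- \frac{6}{5}\right) \frac{1}{-1} \left(- \frac{1}{36}\right) = 2 \left(- \frac{6}{5}\right) \left(-1\right) \left(- \frac{1}{36}\right) = \frac{12}{5} \left(- \frac{1}{36}\right) = - \frac{1}{15}$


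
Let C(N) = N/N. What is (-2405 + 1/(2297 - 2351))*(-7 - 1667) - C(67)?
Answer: 4026000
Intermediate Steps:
C(N) = 1
(-2405 + 1/(2297 - 2351))*(-7 - 1667) - C(67) = (-2405 + 1/(2297 - 2351))*(-7 - 1667) - 1*1 = (-2405 + 1/(-54))*(-1674) - 1 = (-2405 - 1/54)*(-1674) - 1 = -129871/54*(-1674) - 1 = 4026001 - 1 = 4026000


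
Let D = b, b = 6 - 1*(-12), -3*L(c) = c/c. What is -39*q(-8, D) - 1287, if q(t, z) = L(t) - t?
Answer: -1586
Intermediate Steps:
L(c) = -1/3 (L(c) = -c/(3*c) = -1/3*1 = -1/3)
b = 18 (b = 6 + 12 = 18)
D = 18
q(t, z) = -1/3 - t
-39*q(-8, D) - 1287 = -39*(-1/3 - 1*(-8)) - 1287 = -39*(-1/3 + 8) - 1287 = -39*23/3 - 1287 = -299 - 1287 = -1586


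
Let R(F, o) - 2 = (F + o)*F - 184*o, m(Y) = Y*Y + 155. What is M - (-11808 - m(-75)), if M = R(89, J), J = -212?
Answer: 45651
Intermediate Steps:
m(Y) = 155 + Y² (m(Y) = Y² + 155 = 155 + Y²)
R(F, o) = 2 - 184*o + F*(F + o) (R(F, o) = 2 + ((F + o)*F - 184*o) = 2 + (F*(F + o) - 184*o) = 2 + (-184*o + F*(F + o)) = 2 - 184*o + F*(F + o))
M = 28063 (M = 2 + 89² - 184*(-212) + 89*(-212) = 2 + 7921 + 39008 - 18868 = 28063)
M - (-11808 - m(-75)) = 28063 - (-11808 - (155 + (-75)²)) = 28063 - (-11808 - (155 + 5625)) = 28063 - (-11808 - 1*5780) = 28063 - (-11808 - 5780) = 28063 - 1*(-17588) = 28063 + 17588 = 45651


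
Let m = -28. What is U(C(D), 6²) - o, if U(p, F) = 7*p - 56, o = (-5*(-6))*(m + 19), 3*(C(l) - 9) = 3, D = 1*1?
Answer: 284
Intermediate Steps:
D = 1
C(l) = 10 (C(l) = 9 + (⅓)*3 = 9 + 1 = 10)
o = -270 (o = (-5*(-6))*(-28 + 19) = 30*(-9) = -270)
U(p, F) = -56 + 7*p
U(C(D), 6²) - o = (-56 + 7*10) - 1*(-270) = (-56 + 70) + 270 = 14 + 270 = 284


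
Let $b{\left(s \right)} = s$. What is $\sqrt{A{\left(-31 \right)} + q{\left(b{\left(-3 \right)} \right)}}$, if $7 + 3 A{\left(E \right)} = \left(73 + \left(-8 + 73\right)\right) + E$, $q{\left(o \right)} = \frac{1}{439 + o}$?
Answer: $\frac{\sqrt{14258181}}{654} \approx 5.7737$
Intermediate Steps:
$A{\left(E \right)} = \frac{131}{3} + \frac{E}{3}$ ($A{\left(E \right)} = - \frac{7}{3} + \frac{\left(73 + \left(-8 + 73\right)\right) + E}{3} = - \frac{7}{3} + \frac{\left(73 + 65\right) + E}{3} = - \frac{7}{3} + \frac{138 + E}{3} = - \frac{7}{3} + \left(46 + \frac{E}{3}\right) = \frac{131}{3} + \frac{E}{3}$)
$\sqrt{A{\left(-31 \right)} + q{\left(b{\left(-3 \right)} \right)}} = \sqrt{\left(\frac{131}{3} + \frac{1}{3} \left(-31\right)\right) + \frac{1}{439 - 3}} = \sqrt{\left(\frac{131}{3} - \frac{31}{3}\right) + \frac{1}{436}} = \sqrt{\frac{100}{3} + \frac{1}{436}} = \sqrt{\frac{43603}{1308}} = \frac{\sqrt{14258181}}{654}$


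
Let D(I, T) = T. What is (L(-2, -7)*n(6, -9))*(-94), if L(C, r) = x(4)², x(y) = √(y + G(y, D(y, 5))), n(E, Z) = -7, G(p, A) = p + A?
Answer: 8554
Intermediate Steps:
G(p, A) = A + p
x(y) = √(5 + 2*y) (x(y) = √(y + (5 + y)) = √(5 + 2*y))
L(C, r) = 13 (L(C, r) = (√(5 + 2*4))² = (√(5 + 8))² = (√13)² = 13)
(L(-2, -7)*n(6, -9))*(-94) = (13*(-7))*(-94) = -91*(-94) = 8554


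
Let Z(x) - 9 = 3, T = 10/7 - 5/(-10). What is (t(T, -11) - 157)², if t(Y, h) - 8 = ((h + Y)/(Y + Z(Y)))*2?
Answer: 859017481/38025 ≈ 22591.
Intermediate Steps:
T = 27/14 (T = 10*(⅐) - 5*(-⅒) = 10/7 + ½ = 27/14 ≈ 1.9286)
Z(x) = 12 (Z(x) = 9 + 3 = 12)
t(Y, h) = 8 + 2*(Y + h)/(12 + Y) (t(Y, h) = 8 + ((h + Y)/(Y + 12))*2 = 8 + ((Y + h)/(12 + Y))*2 = 8 + 2*(Y + h)/(12 + Y))
(t(T, -11) - 157)² = (2*(48 - 11 + 5*(27/14))/(12 + 27/14) - 157)² = (2*(48 - 11 + 135/14)/(195/14) - 157)² = (2*(14/195)*(653/14) - 157)² = (1306/195 - 157)² = (-29309/195)² = 859017481/38025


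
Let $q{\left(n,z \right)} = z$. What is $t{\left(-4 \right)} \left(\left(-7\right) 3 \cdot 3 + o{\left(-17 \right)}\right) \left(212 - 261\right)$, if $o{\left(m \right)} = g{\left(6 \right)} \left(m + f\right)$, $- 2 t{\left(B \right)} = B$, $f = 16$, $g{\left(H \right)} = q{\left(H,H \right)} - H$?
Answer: $6174$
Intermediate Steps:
$g{\left(H \right)} = 0$ ($g{\left(H \right)} = H - H = 0$)
$t{\left(B \right)} = - \frac{B}{2}$
$o{\left(m \right)} = 0$ ($o{\left(m \right)} = 0 \left(m + 16\right) = 0 \left(16 + m\right) = 0$)
$t{\left(-4 \right)} \left(\left(-7\right) 3 \cdot 3 + o{\left(-17 \right)}\right) \left(212 - 261\right) = \left(- \frac{1}{2}\right) \left(-4\right) \left(\left(-7\right) 3 \cdot 3 + 0\right) \left(212 - 261\right) = 2 \left(\left(-21\right) 3 + 0\right) \left(-49\right) = 2 \left(-63 + 0\right) \left(-49\right) = 2 \left(\left(-63\right) \left(-49\right)\right) = 2 \cdot 3087 = 6174$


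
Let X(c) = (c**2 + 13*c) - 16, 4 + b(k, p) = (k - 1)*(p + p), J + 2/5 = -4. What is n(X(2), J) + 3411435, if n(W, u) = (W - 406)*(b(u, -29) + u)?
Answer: 16459767/5 ≈ 3.2920e+6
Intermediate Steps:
J = -22/5 (J = -2/5 - 4 = -22/5 ≈ -4.4000)
b(k, p) = -4 + 2*p*(-1 + k) (b(k, p) = -4 + (k - 1)*(p + p) = -4 + (-1 + k)*(2*p) = -4 + 2*p*(-1 + k))
X(c) = -16 + c**2 + 13*c
n(W, u) = (-406 + W)*(54 - 57*u) (n(W, u) = (W - 406)*((-4 - 2*(-29) + 2*u*(-29)) + u) = (-406 + W)*((-4 + 58 - 58*u) + u) = (-406 + W)*((54 - 58*u) + u) = (-406 + W)*(54 - 57*u))
n(X(2), J) + 3411435 = (-21924 + 54*(-16 + 2**2 + 13*2) + 23142*(-22/5) - 57*(-16 + 2**2 + 13*2)*(-22/5)) + 3411435 = (-21924 + 54*(-16 + 4 + 26) - 509124/5 - 57*(-16 + 4 + 26)*(-22/5)) + 3411435 = (-21924 + 54*14 - 509124/5 - 57*14*(-22/5)) + 3411435 = (-21924 + 756 - 509124/5 + 17556/5) + 3411435 = -597408/5 + 3411435 = 16459767/5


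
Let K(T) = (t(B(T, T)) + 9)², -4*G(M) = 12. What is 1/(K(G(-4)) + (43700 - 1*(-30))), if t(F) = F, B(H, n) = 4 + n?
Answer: 1/43830 ≈ 2.2815e-5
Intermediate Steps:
G(M) = -3 (G(M) = -¼*12 = -3)
K(T) = (13 + T)² (K(T) = ((4 + T) + 9)² = (13 + T)²)
1/(K(G(-4)) + (43700 - 1*(-30))) = 1/((13 - 3)² + (43700 - 1*(-30))) = 1/(10² + (43700 + 30)) = 1/(100 + 43730) = 1/43830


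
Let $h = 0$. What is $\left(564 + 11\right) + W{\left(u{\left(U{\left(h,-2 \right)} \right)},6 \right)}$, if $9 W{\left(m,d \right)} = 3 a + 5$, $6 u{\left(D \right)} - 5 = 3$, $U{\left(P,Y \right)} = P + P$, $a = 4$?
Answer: $\frac{5192}{9} \approx 576.89$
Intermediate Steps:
$U{\left(P,Y \right)} = 2 P$
$u{\left(D \right)} = \frac{4}{3}$ ($u{\left(D \right)} = \frac{5}{6} + \frac{1}{6} \cdot 3 = \frac{5}{6} + \frac{1}{2} = \frac{4}{3}$)
$W{\left(m,d \right)} = \frac{17}{9}$ ($W{\left(m,d \right)} = \frac{3 \cdot 4 + 5}{9} = \frac{12 + 5}{9} = \frac{1}{9} \cdot 17 = \frac{17}{9}$)
$\left(564 + 11\right) + W{\left(u{\left(U{\left(h,-2 \right)} \right)},6 \right)} = \left(564 + 11\right) + \frac{17}{9} = 575 + \frac{17}{9} = \frac{5192}{9}$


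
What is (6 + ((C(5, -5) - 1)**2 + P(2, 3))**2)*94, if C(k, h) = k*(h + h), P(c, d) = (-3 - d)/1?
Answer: 632998914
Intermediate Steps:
P(c, d) = -3 - d (P(c, d) = (-3 - d)*1 = -3 - d)
C(k, h) = 2*h*k (C(k, h) = k*(2*h) = 2*h*k)
(6 + ((C(5, -5) - 1)**2 + P(2, 3))**2)*94 = (6 + ((2*(-5)*5 - 1)**2 + (-3 - 1*3))**2)*94 = (6 + ((-50 - 1)**2 + (-3 - 3))**2)*94 = (6 + ((-51)**2 - 6)**2)*94 = (6 + (2601 - 6)**2)*94 = (6 + 2595**2)*94 = (6 + 6734025)*94 = 6734031*94 = 632998914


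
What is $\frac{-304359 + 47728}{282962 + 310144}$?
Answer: $- \frac{256631}{593106} \approx -0.43269$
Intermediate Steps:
$\frac{-304359 + 47728}{282962 + 310144} = - \frac{256631}{593106}$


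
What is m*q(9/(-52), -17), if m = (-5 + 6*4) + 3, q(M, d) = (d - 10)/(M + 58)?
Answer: -30888/3007 ≈ -10.272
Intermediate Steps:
q(M, d) = (-10 + d)/(58 + M)
m = 22 (m = (-5 + 24) + 3 = 19 + 3 = 22)
m*q(9/(-52), -17) = 22*((-10 - 17)/(58 + 9/(-52))) = 22*(-27/(58 + 9*(-1/52))) = 22*(-27/(58 - 9/52)) = 22*(-27/(3007/52)) = 22*((52/3007)*(-27)) = 22*(-1404/3007) = -30888/3007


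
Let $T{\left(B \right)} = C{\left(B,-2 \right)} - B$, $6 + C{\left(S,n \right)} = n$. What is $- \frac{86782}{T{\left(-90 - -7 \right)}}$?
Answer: $- \frac{86782}{75} \approx -1157.1$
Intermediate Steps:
$C{\left(S,n \right)} = -6 + n$
$T{\left(B \right)} = -8 - B$ ($T{\left(B \right)} = \left(-6 - 2\right) - B = -8 - B$)
$- \frac{86782}{T{\left(-90 - -7 \right)}} = - \frac{86782}{-8 - \left(-90 - -7\right)} = - \frac{86782}{-8 - \left(-90 + 7\right)} = - \frac{86782}{-8 - -83} = - \frac{86782}{-8 + 83} = - \frac{86782}{75}$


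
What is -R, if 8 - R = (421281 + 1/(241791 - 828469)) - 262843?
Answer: 92947395539/586678 ≈ 1.5843e+5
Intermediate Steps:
R = -92947395539/586678 (R = 8 - ((421281 + 1/(241791 - 828469)) - 262843) = 8 - ((421281 + 1/(-586678)) - 262843) = 8 - ((421281 - 1/586678) - 262843) = 8 - (247156294517/586678 - 262843) = 8 - 1*92952088963/586678 = 8 - 92952088963/586678 = -92947395539/586678 ≈ -1.5843e+5)
-R = -1*(-92947395539/586678) = 92947395539/586678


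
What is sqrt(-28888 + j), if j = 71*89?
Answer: I*sqrt(22569) ≈ 150.23*I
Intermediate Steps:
j = 6319
sqrt(-28888 + j) = sqrt(-28888 + 6319) = sqrt(-22569) = I*sqrt(22569)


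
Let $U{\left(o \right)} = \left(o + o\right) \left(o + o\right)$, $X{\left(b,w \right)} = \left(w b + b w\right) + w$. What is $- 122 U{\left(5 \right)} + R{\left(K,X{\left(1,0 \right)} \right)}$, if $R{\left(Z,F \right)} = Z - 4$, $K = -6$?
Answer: $-12210$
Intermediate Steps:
$X{\left(b,w \right)} = w + 2 b w$ ($X{\left(b,w \right)} = \left(b w + b w\right) + w = 2 b w + w = w + 2 b w$)
$R{\left(Z,F \right)} = -4 + Z$
$U{\left(o \right)} = 4 o^{2}$ ($U{\left(o \right)} = 2 o 2 o = 4 o^{2}$)
$- 122 U{\left(5 \right)} + R{\left(K,X{\left(1,0 \right)} \right)} = - 122 \cdot 4 \cdot 5^{2} - 10 = - 122 \cdot 4 \cdot 25 - 10 = \left(-122\right) 100 - 10 = -12200 - 10 = -12210$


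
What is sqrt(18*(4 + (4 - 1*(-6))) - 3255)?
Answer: I*sqrt(3003) ≈ 54.8*I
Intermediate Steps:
sqrt(18*(4 + (4 - 1*(-6))) - 3255) = sqrt(18*(4 + (4 + 6)) - 3255) = sqrt(18*(4 + 10) - 3255) = sqrt(18*14 - 3255) = sqrt(252 - 3255) = sqrt(-3003) = I*sqrt(3003)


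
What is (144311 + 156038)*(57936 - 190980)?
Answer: -39959632356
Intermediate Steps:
(144311 + 156038)*(57936 - 190980) = 300349*(-133044) = -39959632356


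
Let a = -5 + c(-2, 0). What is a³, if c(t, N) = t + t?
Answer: -729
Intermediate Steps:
c(t, N) = 2*t
a = -9 (a = -5 + 2*(-2) = -5 - 4 = -9)
a³ = (-9)³ = -729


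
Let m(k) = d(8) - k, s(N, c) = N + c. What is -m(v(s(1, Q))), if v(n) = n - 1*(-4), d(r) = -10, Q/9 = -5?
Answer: -30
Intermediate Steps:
Q = -45 (Q = 9*(-5) = -45)
v(n) = 4 + n (v(n) = n + 4 = 4 + n)
m(k) = -10 - k
-m(v(s(1, Q))) = -(-10 - (4 + (1 - 45))) = -(-10 - (4 - 44)) = -(-10 - 1*(-40)) = -(-10 + 40) = -1*30 = -30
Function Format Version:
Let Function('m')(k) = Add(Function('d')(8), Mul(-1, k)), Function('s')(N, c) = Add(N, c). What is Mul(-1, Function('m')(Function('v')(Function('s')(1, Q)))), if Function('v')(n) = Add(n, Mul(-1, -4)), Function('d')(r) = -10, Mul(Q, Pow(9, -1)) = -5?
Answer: -30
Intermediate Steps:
Q = -45 (Q = Mul(9, -5) = -45)
Function('v')(n) = Add(4, n) (Function('v')(n) = Add(n, 4) = Add(4, n))
Function('m')(k) = Add(-10, Mul(-1, k))
Mul(-1, Function('m')(Function('v')(Function('s')(1, Q)))) = Mul(-1, Add(-10, Mul(-1, Add(4, Add(1, -45))))) = Mul(-1, Add(-10, Mul(-1, Add(4, -44)))) = Mul(-1, Add(-10, Mul(-1, -40))) = Mul(-1, Add(-10, 40)) = Mul(-1, 30) = -30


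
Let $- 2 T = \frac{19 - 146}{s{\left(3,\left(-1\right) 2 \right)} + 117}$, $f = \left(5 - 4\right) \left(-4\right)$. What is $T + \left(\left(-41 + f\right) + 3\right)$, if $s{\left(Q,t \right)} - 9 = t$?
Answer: $- \frac{10289}{248} \approx -41.488$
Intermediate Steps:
$s{\left(Q,t \right)} = 9 + t$
$f = -4$ ($f = 1 \left(-4\right) = -4$)
$T = \frac{127}{248}$ ($T = - \frac{\left(19 - 146\right) \frac{1}{\left(9 - 2\right) + 117}}{2} = - \frac{\left(-127\right) \frac{1}{\left(9 - 2\right) + 117}}{2} = - \frac{\left(-127\right) \frac{1}{7 + 117}}{2} = - \frac{\left(-127\right) \frac{1}{124}}{2} = \left(- \frac{1}{2}\right) \left(- \frac{127}{124}\right) = \frac{127}{248} \approx 0.5121$)
$T + \left(\left(-41 + f\right) + 3\right) = \frac{127}{248} + \left(\left(-41 - 4\right) + 3\right) = \frac{127}{248} + \left(-45 + 3\right) = \frac{127}{248} - 42 = - \frac{10289}{248}$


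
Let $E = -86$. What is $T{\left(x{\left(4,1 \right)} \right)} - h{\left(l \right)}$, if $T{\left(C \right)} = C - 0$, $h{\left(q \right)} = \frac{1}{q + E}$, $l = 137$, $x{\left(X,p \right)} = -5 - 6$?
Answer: $- \frac{562}{51} \approx -11.02$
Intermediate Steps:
$x{\left(X,p \right)} = -11$ ($x{\left(X,p \right)} = -5 - 6 = -11$)
$h{\left(q \right)} = \frac{1}{-86 + q}$ ($h{\left(q \right)} = \frac{1}{q - 86} = \frac{1}{-86 + q}$)
$T{\left(C \right)} = C$ ($T{\left(C \right)} = C + 0 = C$)
$T{\left(x{\left(4,1 \right)} \right)} - h{\left(l \right)} = -11 - \frac{1}{-86 + 137} = -11 - \frac{1}{51} = - \frac{562}{51}$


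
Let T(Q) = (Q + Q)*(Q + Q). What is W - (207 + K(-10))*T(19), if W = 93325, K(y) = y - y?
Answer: -205583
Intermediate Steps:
K(y) = 0
T(Q) = 4*Q² (T(Q) = (2*Q)*(2*Q) = 4*Q²)
W - (207 + K(-10))*T(19) = 93325 - (207 + 0)*4*19² = 93325 - 207*4*361 = 93325 - 207*1444 = 93325 - 1*298908 = 93325 - 298908 = -205583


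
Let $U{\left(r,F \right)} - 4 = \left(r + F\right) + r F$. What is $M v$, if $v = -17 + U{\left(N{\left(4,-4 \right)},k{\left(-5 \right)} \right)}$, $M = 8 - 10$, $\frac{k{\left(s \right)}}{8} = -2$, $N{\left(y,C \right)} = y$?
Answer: $178$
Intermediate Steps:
$k{\left(s \right)} = -16$ ($k{\left(s \right)} = 8 \left(-2\right) = -16$)
$U{\left(r,F \right)} = 4 + F + r + F r$ ($U{\left(r,F \right)} = 4 + \left(\left(r + F\right) + r F\right) = 4 + \left(\left(F + r\right) + F r\right) = 4 + \left(F + r + F r\right) = 4 + F + r + F r$)
$M = -2$ ($M = 8 - 10 = -2$)
$v = -89$ ($v = -17 + \left(4 - 16 + 4 - 64\right) = -17 - 72 = -89$)
$M v = \left(-2\right) \left(-89\right) = 178$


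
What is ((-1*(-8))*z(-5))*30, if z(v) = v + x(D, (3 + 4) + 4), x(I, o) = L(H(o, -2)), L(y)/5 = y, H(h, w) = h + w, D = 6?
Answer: 9600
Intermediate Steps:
L(y) = 5*y
x(I, o) = -10 + 5*o (x(I, o) = 5*(o - 2) = 5*(-2 + o) = -10 + 5*o)
z(v) = 45 + v (z(v) = v + (-10 + 5*((3 + 4) + 4)) = v + (-10 + 5*(7 + 4)) = v + (-10 + 5*11) = v + (-10 + 55) = v + 45 = 45 + v)
((-1*(-8))*z(-5))*30 = ((-1*(-8))*(45 - 5))*30 = (8*40)*30 = 320*30 = 9600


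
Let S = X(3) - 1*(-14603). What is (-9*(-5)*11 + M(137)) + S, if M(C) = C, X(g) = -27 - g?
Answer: 15205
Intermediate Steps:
S = 14573 (S = (-27 - 1*3) - 1*(-14603) = (-27 - 3) + 14603 = -30 + 14603 = 14573)
(-9*(-5)*11 + M(137)) + S = (-9*(-5)*11 + 137) + 14573 = (45*11 + 137) + 14573 = (495 + 137) + 14573 = 632 + 14573 = 15205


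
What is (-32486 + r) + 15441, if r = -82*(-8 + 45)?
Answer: -20079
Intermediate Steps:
r = -3034 (r = -82*37 = -3034)
(-32486 + r) + 15441 = (-32486 - 3034) + 15441 = -35520 + 15441 = -20079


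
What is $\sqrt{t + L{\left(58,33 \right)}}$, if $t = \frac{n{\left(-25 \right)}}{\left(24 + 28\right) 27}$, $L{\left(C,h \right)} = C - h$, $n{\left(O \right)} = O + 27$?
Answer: $\frac{\sqrt{1368978}}{234} \approx 5.0001$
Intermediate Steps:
$n{\left(O \right)} = 27 + O$
$t = \frac{1}{702}$ ($t = \frac{27 - 25}{\left(24 + 28\right) 27} = \frac{2}{52 \cdot 27} = \frac{2}{1404} = 2 \cdot \frac{1}{1404} = \frac{1}{702} \approx 0.0014245$)
$\sqrt{t + L{\left(58,33 \right)}} = \sqrt{\frac{1}{702} + \left(58 - 33\right)} = \sqrt{\frac{1}{702} + 25} = \sqrt{\frac{17551}{702}} = \frac{\sqrt{1368978}}{234}$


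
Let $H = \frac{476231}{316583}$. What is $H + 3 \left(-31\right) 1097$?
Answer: $- \frac{32297638012}{316583} \approx -1.0202 \cdot 10^{5}$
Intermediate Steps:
$H = \frac{476231}{316583}$ ($H = 476231 \cdot \frac{1}{316583} = \frac{476231}{316583} \approx 1.5043$)
$H + 3 \left(-31\right) 1097 = \frac{476231}{316583} + 3 \left(-31\right) 1097 = \frac{476231}{316583} - 102021 = - \frac{32297638012}{316583}$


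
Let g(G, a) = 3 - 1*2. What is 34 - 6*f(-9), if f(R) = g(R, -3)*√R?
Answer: 34 - 18*I ≈ 34.0 - 18.0*I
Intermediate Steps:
g(G, a) = 1 (g(G, a) = 3 - 2 = 1)
f(R) = √R (f(R) = 1*√R = √R)
34 - 6*f(-9) = 34 - 18*I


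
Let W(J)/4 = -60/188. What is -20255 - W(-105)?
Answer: -951925/47 ≈ -20254.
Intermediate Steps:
W(J) = -60/47 (W(J) = 4*(-60/188) = 4*(-60*1/188) = 4*(-15/47) = -60/47)
-20255 - W(-105) = -20255 - 1*(-60/47) = -20255 + 60/47 = -951925/47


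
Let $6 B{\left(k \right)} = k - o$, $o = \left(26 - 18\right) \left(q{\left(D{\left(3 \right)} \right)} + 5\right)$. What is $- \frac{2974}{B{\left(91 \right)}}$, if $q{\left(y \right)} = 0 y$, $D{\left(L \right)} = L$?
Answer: $- \frac{5948}{17} \approx -349.88$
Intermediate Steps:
$q{\left(y \right)} = 0$
$o = 40$ ($o = \left(26 - 18\right) \left(0 + 5\right) = 8 \cdot 5 = 40$)
$B{\left(k \right)} = - \frac{20}{3} + \frac{k}{6}$ ($B{\left(k \right)} = \frac{k - 40}{6} = \frac{-40 + k}{6} = - \frac{20}{3} + \frac{k}{6}$)
$- \frac{2974}{B{\left(91 \right)}} = - \frac{2974}{- \frac{20}{3} + \frac{1}{6} \cdot 91} = - \frac{2974}{- \frac{20}{3} + \frac{91}{6}} = - \frac{2974}{\frac{17}{2}} = \left(-2974\right) \frac{2}{17} = - \frac{5948}{17}$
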